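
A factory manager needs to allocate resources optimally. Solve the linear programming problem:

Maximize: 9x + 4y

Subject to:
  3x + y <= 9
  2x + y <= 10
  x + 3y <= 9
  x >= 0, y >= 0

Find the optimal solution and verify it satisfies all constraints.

Feasible vertices: (0, 0), (0, 3), (9/4, 9/4), (3, 0)
Objective 9x + 4y at each vertex:
  (0, 0): 0
  (0, 3): 12
  (9/4, 9/4): 117/4
  (3, 0): 27
Maximum is 117/4 at (9/4, 9/4).
Verify constraints at (x, y) = (9/4, 9/4):
  3*(9/4) + 1*(9/4) = 9 <= 9 (active)
  2*(9/4) + 1*(9/4) = 27/4 <= 10
  1*(9/4) + 3*(9/4) = 9 <= 9 (active)
  x = 9/4 >= 0, y = 9/4 >= 0. All constraints satisfied.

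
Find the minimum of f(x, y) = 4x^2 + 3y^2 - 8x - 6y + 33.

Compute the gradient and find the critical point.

f(x,y) = 4x^2 + 3y^2 - 8x - 6y + 33
df/dx = 8x + (-8) = 0  =>  x = 1
df/dy = 6y + (-6) = 0  =>  y = 1
f(1, 1) = 4*(1)^2 + 3*(1)^2 + -8*(1) + -6*(1) + 33 = 26
Hessian is diagonal with entries 8, 6 > 0, so this is a minimum.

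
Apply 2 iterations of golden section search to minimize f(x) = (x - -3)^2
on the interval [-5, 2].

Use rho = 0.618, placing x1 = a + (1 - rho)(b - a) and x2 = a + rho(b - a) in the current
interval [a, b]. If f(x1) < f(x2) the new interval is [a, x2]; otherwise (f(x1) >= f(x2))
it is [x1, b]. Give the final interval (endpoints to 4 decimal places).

Golden section search for min of f(x) = (x - -3)^2 on [-5, 2].
Each step: x1 = a + (1 - rho)(b - a), x2 = a + rho(b - a); if f(x1) < f(x2) keep [a, x2], otherwise keep [x1, b].
Step 1: [-5.0000, 2.0000], x1=-2.3260 (f=0.4543), x2=-0.6740 (f=5.4103); f(x1) < f(x2) => keep [-5.0000, -0.6740]
Step 2: [-5.0000, -0.6740], x1=-3.3475 (f=0.1207), x2=-2.3265 (f=0.4536); f(x1) < f(x2) => keep [-5.0000, -2.3265]
Final interval: [-5.0000, -2.3265]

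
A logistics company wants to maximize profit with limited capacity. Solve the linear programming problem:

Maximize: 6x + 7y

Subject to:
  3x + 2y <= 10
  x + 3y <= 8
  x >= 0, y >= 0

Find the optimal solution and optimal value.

Feasible vertices: (0, 0), (0, 8/3), (2, 2), (10/3, 0)
Objective 6x + 7y at each:
  (0, 0): 0
  (0, 8/3): 56/3
  (2, 2): 26
  (10/3, 0): 20
Maximum is 26 at (2, 2).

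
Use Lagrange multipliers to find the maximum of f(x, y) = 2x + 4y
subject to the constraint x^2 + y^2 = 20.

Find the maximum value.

Set up Lagrange conditions: grad f = lambda * grad g
  2 = 2*lambda*x
  4 = 2*lambda*y
From these: x/y = 2/4, so x = 2t, y = 4t for some t.
Substitute into constraint: (2t)^2 + (4t)^2 = 20
  t^2 * 20 = 20
  t = sqrt(20/20)
Maximum = 2*x + 4*y = (2^2 + 4^2)*t = 20 * sqrt(20/20) = 20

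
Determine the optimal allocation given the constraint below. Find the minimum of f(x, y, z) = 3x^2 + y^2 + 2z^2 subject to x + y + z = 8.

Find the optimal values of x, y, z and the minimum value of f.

Using Lagrange multipliers on f = 3x^2 + y^2 + 2z^2 with constraint x + y + z = 8:
Conditions: 2*3*x = lambda, 2*1*y = lambda, 2*2*z = lambda
So x = lambda/6, y = lambda/2, z = lambda/4
Substituting into constraint: lambda * (11/12) = 8
lambda = 96/11
x = 16/11, y = 48/11, z = 24/11
Minimum value = 384/11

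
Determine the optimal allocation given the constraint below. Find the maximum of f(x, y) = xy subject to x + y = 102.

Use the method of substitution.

Substitute y = 102 - x into f(x,y) = xy:
g(x) = x(102 - x) = 102x - x^2
g'(x) = 102 - 2x = 0  =>  x = 51
y = 102 - 51 = 51
Maximum value = 51 * 51 = 2601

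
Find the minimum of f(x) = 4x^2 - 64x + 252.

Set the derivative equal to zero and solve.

f(x) = 4x^2 - 64x + 252
f'(x) = 8x + (-64) = 0
x = 64/8 = 8
f(8) = -4
Since f''(x) = 8 > 0, this is a minimum.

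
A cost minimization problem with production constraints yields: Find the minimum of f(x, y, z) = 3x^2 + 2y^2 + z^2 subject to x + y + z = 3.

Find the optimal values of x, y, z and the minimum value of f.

Using Lagrange multipliers on f = 3x^2 + 2y^2 + z^2 with constraint x + y + z = 3:
Conditions: 2*3*x = lambda, 2*2*y = lambda, 2*1*z = lambda
So x = lambda/6, y = lambda/4, z = lambda/2
Substituting into constraint: lambda * (11/12) = 3
lambda = 36/11
x = 6/11, y = 9/11, z = 18/11
Minimum value = 54/11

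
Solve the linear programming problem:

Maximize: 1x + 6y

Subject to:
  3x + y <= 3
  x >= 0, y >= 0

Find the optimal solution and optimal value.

The feasible region has vertices at [(0, 0), (1, 0), (0, 3)].
Checking objective 1x + 6y at each vertex:
  (0, 0): 1*0 + 6*0 = 0
  (1, 0): 1*1 + 6*0 = 1
  (0, 3): 1*0 + 6*3 = 18
Maximum is 18 at (0, 3).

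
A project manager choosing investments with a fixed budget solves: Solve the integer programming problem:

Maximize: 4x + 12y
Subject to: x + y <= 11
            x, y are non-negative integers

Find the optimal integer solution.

Objective: 4x + 12y, constraint: x + y <= 11
Coefficient of y is 12 > coefficient of x is 4, so allocate the entire budget to y.
Optimal: x = 0, y = 11, value = 132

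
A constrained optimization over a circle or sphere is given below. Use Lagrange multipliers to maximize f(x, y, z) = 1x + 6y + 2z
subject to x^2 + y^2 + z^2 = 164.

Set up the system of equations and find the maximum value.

Lagrange conditions: 1 = 2*lambda*x, 6 = 2*lambda*y, 2 = 2*lambda*z
So x:1 = y:6 = z:2, i.e. x = 1t, y = 6t, z = 2t
Constraint: t^2*(1^2 + 6^2 + 2^2) = 164
  t^2 * 41 = 164  =>  t = sqrt(4)
Maximum = 1*1t + 6*6t + 2*2t = 41*sqrt(4) = 82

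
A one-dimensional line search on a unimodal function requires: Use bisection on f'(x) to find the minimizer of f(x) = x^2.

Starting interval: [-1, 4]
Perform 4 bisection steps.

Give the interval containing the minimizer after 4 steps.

Finding critical point of f(x) = x^2 using bisection on f'(x) = 2x + 0.
f'(x) = 0 when x = 0.
Starting interval: [-1, 4]
Step 1: mid = 3/2, f'(mid) = 3, new interval = [-1, 3/2]
Step 2: mid = 1/4, f'(mid) = 1/2, new interval = [-1, 1/4]
Step 3: mid = -3/8, f'(mid) = -3/4, new interval = [-3/8, 1/4]
Step 4: mid = -1/16, f'(mid) = -1/8, new interval = [-1/16, 1/4]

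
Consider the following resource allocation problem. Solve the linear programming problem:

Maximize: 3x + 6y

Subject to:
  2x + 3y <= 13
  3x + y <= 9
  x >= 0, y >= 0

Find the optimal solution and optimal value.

Feasible vertices: (0, 0), (0, 13/3), (2, 3), (3, 0)
Objective 3x + 6y at each:
  (0, 0): 0
  (0, 13/3): 26
  (2, 3): 24
  (3, 0): 9
Maximum is 26 at (0, 13/3).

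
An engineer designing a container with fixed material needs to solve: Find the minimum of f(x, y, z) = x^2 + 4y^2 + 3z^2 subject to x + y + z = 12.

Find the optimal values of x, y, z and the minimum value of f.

Using Lagrange multipliers on f = x^2 + 4y^2 + 3z^2 with constraint x + y + z = 12:
Conditions: 2*1*x = lambda, 2*4*y = lambda, 2*3*z = lambda
So x = lambda/2, y = lambda/8, z = lambda/6
Substituting into constraint: lambda * (19/24) = 12
lambda = 288/19
x = 144/19, y = 36/19, z = 48/19
Minimum value = 1728/19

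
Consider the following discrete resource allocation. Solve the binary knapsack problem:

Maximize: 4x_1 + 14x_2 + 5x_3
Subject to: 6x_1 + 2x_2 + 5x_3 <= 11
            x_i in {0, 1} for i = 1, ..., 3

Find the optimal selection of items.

Items: item 1 (v=4, w=6), item 2 (v=14, w=2), item 3 (v=5, w=5)
Capacity: 11
Checking all 8 subsets (w = total weight, v = total value):
  {}: w = 0, v = 0
  {1}: w = 6, v = 4
  {2}: w = 2, v = 14
  {3}: w = 5, v = 5
  {1, 2}: w = 8, v = 18
  {1, 3}: w = 11, v = 9
  {2, 3}: w = 7, v = 19
  {1, 2, 3}: w = 13 > 11, infeasible
Best feasible subset: items [2, 3]
Total weight: 7 <= 11, total value: 19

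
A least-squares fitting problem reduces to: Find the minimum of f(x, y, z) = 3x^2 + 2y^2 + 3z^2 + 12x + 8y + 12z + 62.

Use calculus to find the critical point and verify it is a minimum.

f(x,y,z) = 3x^2 + 2y^2 + 3z^2 + 12x + 8y + 12z + 62
df/dx = 6x + (12) = 0 => x = -2
df/dy = 4y + (8) = 0 => y = -2
df/dz = 6z + (12) = 0 => z = -2
f(-2,-2,-2) = 3*(-2)^2 + 2*(-2)^2 + 3*(-2)^2 + 12*(-2) + 8*(-2) + 12*(-2) + 62 = 30
Hessian is diagonal with entries 6, 4, 6 > 0, confirmed minimum.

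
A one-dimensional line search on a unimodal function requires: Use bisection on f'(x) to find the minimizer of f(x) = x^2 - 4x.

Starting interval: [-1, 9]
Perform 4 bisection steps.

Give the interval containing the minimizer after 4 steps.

Finding critical point of f(x) = x^2 - 4x using bisection on f'(x) = 2x + -4.
f'(x) = 0 when x = 2.
Starting interval: [-1, 9]
Step 1: mid = 4, f'(mid) = 4, new interval = [-1, 4]
Step 2: mid = 3/2, f'(mid) = -1, new interval = [3/2, 4]
Step 3: mid = 11/4, f'(mid) = 3/2, new interval = [3/2, 11/4]
Step 4: mid = 17/8, f'(mid) = 1/4, new interval = [3/2, 17/8]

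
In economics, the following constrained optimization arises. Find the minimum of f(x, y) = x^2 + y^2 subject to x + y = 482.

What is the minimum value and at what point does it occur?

Substitute y = 482 - x into f(x,y) = x^2 + y^2:
g(x) = x^2 + (482 - x)^2 = 2x^2 - 964x + 232324
g'(x) = 4x - 964 = 0  =>  x = 241
y = 482 - 241 = 241
Minimum value = 241^2 + 241^2 = 116162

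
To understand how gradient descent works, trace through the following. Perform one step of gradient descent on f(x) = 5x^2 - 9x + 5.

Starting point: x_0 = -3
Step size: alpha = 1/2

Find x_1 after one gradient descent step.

f(x) = 5x^2 - 9x + 5
f'(x) = 10x - 9
f'(-3) = 10*-3 + (-9) = -39
x_1 = x_0 - alpha * f'(x_0) = -3 - 1/2 * -39 = 33/2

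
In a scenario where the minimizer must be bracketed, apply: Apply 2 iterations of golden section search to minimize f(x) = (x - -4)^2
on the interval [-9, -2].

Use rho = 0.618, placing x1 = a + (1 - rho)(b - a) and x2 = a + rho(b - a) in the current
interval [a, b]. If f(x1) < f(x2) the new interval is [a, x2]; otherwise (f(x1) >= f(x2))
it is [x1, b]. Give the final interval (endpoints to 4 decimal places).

Golden section search for min of f(x) = (x - -4)^2 on [-9, -2].
Each step: x1 = a + (1 - rho)(b - a), x2 = a + rho(b - a); if f(x1) < f(x2) keep [a, x2], otherwise keep [x1, b].
Step 1: [-9.0000, -2.0000], x1=-6.3260 (f=5.4103), x2=-4.6740 (f=0.4543); f(x1) > f(x2) => keep [-6.3260, -2.0000]
Step 2: [-6.3260, -2.0000], x1=-4.6735 (f=0.4536), x2=-3.6525 (f=0.1207); f(x1) > f(x2) => keep [-4.6735, -2.0000]
Final interval: [-4.6735, -2.0000]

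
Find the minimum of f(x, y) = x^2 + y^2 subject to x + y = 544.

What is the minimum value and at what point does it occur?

Substitute y = 544 - x into f(x,y) = x^2 + y^2:
g(x) = x^2 + (544 - x)^2 = 2x^2 - 1088x + 295936
g'(x) = 4x - 1088 = 0  =>  x = 272
y = 544 - 272 = 272
Minimum value = 272^2 + 272^2 = 147968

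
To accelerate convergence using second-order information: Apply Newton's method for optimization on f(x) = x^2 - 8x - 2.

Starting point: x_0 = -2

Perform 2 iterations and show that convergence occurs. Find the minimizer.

f(x) = x^2 - 8x - 2, f'(x) = 2x + (-8), f''(x) = 2
Step 1: f'(-2) = -12, x_1 = -2 - -12/2 = 4
Step 2: f'(4) = 0, x_2 = 4 (converged)
Newton's method converges in 1 step for quadratics.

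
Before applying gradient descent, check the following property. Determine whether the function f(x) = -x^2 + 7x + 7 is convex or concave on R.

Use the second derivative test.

f(x) = -x^2 + 7x + 7
f'(x) = -2x + 7
f''(x) = -2
Since f''(x) = -2 < 0 for all x, f is concave on R.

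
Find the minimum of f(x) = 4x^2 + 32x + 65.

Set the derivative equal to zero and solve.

f(x) = 4x^2 + 32x + 65
f'(x) = 8x + (32) = 0
x = -32/8 = -4
f(-4) = 1
Since f''(x) = 8 > 0, this is a minimum.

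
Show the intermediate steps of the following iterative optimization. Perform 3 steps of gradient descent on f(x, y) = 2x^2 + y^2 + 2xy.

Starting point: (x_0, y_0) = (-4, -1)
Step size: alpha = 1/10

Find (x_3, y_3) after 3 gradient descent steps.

f(x,y) = 2x^2 + y^2 + 2xy
grad_x = 4x + 2y, grad_y = 2y + 2x
Step 1: grad = (-18, -10), (-11/5, 0)
Step 2: grad = (-44/5, -22/5), (-33/25, 11/25)
Step 3: grad = (-22/5, -44/25), (-22/25, 77/125)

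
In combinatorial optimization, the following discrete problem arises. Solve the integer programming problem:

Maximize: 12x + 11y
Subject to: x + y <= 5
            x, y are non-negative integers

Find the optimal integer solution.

Objective: 12x + 11y, constraint: x + y <= 5
Coefficient of x is 12 >= coefficient of y is 11, so allocate the entire budget to x.
Optimal: x = 5, y = 0, value = 60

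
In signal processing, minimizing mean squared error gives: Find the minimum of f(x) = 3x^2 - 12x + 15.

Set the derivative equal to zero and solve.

f(x) = 3x^2 - 12x + 15
f'(x) = 6x + (-12) = 0
x = 12/6 = 2
f(2) = 3
Since f''(x) = 6 > 0, this is a minimum.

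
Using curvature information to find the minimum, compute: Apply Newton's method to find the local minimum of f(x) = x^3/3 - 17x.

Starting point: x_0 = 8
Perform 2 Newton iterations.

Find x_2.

f(x) = x^3/3 - 17x
f'(x) = x^2 - 17, f''(x) = 2x
Newton update: x_{n+1} = x_n - (x_n^2 - 17)/(2*x_n)
Step 1: x_0 = 8, f'=47, f''=16, x_1 = 81/16
Step 2: x_1 = 81/16, f'=2209/256, f''=81/8, x_2 = 10913/2592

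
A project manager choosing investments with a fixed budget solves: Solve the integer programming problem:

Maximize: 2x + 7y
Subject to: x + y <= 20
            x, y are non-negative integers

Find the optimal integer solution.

Objective: 2x + 7y, constraint: x + y <= 20
Coefficient of y is 7 > coefficient of x is 2, so allocate the entire budget to y.
Optimal: x = 0, y = 20, value = 140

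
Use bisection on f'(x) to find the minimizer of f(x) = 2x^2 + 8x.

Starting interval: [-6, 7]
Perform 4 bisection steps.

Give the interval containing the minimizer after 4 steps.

Finding critical point of f(x) = 2x^2 + 8x using bisection on f'(x) = 4x + 8.
f'(x) = 0 when x = -2.
Starting interval: [-6, 7]
Step 1: mid = 1/2, f'(mid) = 10, new interval = [-6, 1/2]
Step 2: mid = -11/4, f'(mid) = -3, new interval = [-11/4, 1/2]
Step 3: mid = -9/8, f'(mid) = 7/2, new interval = [-11/4, -9/8]
Step 4: mid = -31/16, f'(mid) = 1/4, new interval = [-11/4, -31/16]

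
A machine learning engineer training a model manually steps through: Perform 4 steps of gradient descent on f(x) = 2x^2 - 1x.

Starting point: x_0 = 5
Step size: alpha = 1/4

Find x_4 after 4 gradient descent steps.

f(x) = 2x^2 - 1x, f'(x) = 4x + (-1)
Step 1: f'(5) = 19, x_1 = 5 - 1/4 * 19 = 1/4
Step 2: f'(1/4) = 0, x_2 = 1/4 - 1/4 * 0 = 1/4
Step 3: f'(1/4) = 0, x_3 = 1/4 - 1/4 * 0 = 1/4
Step 4: f'(1/4) = 0, x_4 = 1/4 - 1/4 * 0 = 1/4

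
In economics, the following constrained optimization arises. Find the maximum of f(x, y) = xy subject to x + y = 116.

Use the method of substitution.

Substitute y = 116 - x into f(x,y) = xy:
g(x) = x(116 - x) = 116x - x^2
g'(x) = 116 - 2x = 0  =>  x = 58
y = 116 - 58 = 58
Maximum value = 58 * 58 = 3364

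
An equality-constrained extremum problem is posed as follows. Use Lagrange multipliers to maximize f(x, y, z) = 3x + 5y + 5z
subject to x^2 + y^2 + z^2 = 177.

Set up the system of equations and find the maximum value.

Lagrange conditions: 3 = 2*lambda*x, 5 = 2*lambda*y, 5 = 2*lambda*z
So x:3 = y:5 = z:5, i.e. x = 3t, y = 5t, z = 5t
Constraint: t^2*(3^2 + 5^2 + 5^2) = 177
  t^2 * 59 = 177  =>  t = sqrt(3)
Maximum = 3*3t + 5*5t + 5*5t = 59*sqrt(3) = sqrt(10443)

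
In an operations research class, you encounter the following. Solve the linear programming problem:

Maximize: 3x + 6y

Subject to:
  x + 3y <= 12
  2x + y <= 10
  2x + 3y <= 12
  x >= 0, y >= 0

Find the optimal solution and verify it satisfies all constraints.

Feasible vertices: (0, 0), (0, 4), (9/2, 1), (5, 0)
Objective 3x + 6y at each vertex:
  (0, 0): 0
  (0, 4): 24
  (9/2, 1): 39/2
  (5, 0): 15
Maximum is 24 at (0, 4).
Verify constraints at (x, y) = (0, 4):
  1*0 + 3*4 = 12 <= 12 (active)
  2*0 + 1*4 = 4 <= 10
  2*0 + 3*4 = 12 <= 12 (active)
  x = 0 >= 0, y = 4 >= 0. All constraints satisfied.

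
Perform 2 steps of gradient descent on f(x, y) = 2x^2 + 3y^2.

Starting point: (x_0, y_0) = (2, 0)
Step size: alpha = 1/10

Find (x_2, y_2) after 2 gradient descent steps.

f(x,y) = 2x^2 + 3y^2
grad_x = 4x + 0y, grad_y = 6y + 0x
Step 1: grad = (8, 0), (6/5, 0)
Step 2: grad = (24/5, 0), (18/25, 0)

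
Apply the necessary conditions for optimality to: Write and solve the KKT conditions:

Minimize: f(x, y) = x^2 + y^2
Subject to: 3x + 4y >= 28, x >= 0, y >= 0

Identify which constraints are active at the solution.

KKT conditions for min x^2 + y^2 s.t. 3x + 4y >= 28, x >= 0, y >= 0:
Stationarity: 2x = mu*3 + mu_x, 2y = mu*4 + mu_y, with mu, mu_x, mu_y >= 0
Complementary slackness: mu*(3x + 4y - 28) = 0, mu_x*x = 0, mu_y*y = 0
(0, 0) is infeasible (3*0 + 4*0 < 28), so if mu = 0 stationarity would force x = mu_x/2 >= 0, y = mu_y/2 >= 0 with mu_x*x = mu_y*y = 0, i.e. x = y = 0: contradiction. Hence mu > 0 and 3x + 4y = 28 is active.
Try x > 0, y > 0 (so mu_x = mu_y = 0): x = 3*mu/2, y = 4*mu/2
Substitute: 3*(3*mu/2) + 4*(4*mu/2) = 28
  mu*25/2 = 28 => mu = 56/25
x* = 84/25 > 0, y* = 112/25 > 0, consistent with mu_x = mu_y = 0.
f is convex and the constraints are linear, so this KKT point is the global minimum.
f* = 784/25
Active constraints: 3x + 4y >= 28 (holds with equality, mu = 56/25 > 0); x >= 0 and y >= 0 are inactive (mu_x = mu_y = 0).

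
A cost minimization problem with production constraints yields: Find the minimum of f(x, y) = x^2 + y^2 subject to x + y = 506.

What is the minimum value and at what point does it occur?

Substitute y = 506 - x into f(x,y) = x^2 + y^2:
g(x) = x^2 + (506 - x)^2 = 2x^2 - 1012x + 256036
g'(x) = 4x - 1012 = 0  =>  x = 253
y = 506 - 253 = 253
Minimum value = 253^2 + 253^2 = 128018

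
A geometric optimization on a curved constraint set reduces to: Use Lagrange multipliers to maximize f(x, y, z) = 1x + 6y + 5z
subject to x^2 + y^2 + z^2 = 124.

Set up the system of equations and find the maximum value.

Lagrange conditions: 1 = 2*lambda*x, 6 = 2*lambda*y, 5 = 2*lambda*z
So x:1 = y:6 = z:5, i.e. x = 1t, y = 6t, z = 5t
Constraint: t^2*(1^2 + 6^2 + 5^2) = 124
  t^2 * 62 = 124  =>  t = sqrt(2)
Maximum = 1*1t + 6*6t + 5*5t = 62*sqrt(2) = sqrt(7688)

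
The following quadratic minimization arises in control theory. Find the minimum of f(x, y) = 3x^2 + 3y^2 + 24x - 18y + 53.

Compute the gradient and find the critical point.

f(x,y) = 3x^2 + 3y^2 + 24x - 18y + 53
df/dx = 6x + (24) = 0  =>  x = -4
df/dy = 6y + (-18) = 0  =>  y = 3
f(-4, 3) = 3*(-4)^2 + 3*(3)^2 + 24*(-4) + -18*(3) + 53 = -22
Hessian is diagonal with entries 6, 6 > 0, so this is a minimum.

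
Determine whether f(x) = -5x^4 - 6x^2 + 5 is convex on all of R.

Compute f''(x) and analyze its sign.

f(x) = -5x^4 - 6x^2 + 5
f'(x) = -20x^3 + -12x
f''(x) = -60x^2 + -12
f''(x) = -60x^2 + -12 <= -12 < 0 for all x
Therefore, f is concave on R.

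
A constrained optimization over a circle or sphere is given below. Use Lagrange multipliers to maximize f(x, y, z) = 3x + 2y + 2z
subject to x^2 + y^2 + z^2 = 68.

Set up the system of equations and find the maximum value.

Lagrange conditions: 3 = 2*lambda*x, 2 = 2*lambda*y, 2 = 2*lambda*z
So x:3 = y:2 = z:2, i.e. x = 3t, y = 2t, z = 2t
Constraint: t^2*(3^2 + 2^2 + 2^2) = 68
  t^2 * 17 = 68  =>  t = sqrt(4)
Maximum = 3*3t + 2*2t + 2*2t = 17*sqrt(4) = 34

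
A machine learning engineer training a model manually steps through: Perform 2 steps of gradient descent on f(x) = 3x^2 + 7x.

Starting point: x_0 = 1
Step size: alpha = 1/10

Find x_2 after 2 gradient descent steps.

f(x) = 3x^2 + 7x, f'(x) = 6x + (7)
Step 1: f'(1) = 13, x_1 = 1 - 1/10 * 13 = -3/10
Step 2: f'(-3/10) = 26/5, x_2 = -3/10 - 1/10 * 26/5 = -41/50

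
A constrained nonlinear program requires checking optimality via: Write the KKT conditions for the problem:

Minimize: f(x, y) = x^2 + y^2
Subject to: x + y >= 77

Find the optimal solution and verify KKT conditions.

KKT conditions for min x^2 + y^2 s.t. x + y >= 77:
Stationarity: 2x = mu, 2y = mu
So x = y = mu/2.
Complementary slackness: mu*(x + y - 77) = 0
Primal feasibility: x + y >= 77; dual feasibility: mu >= 0
If mu = 0 then x = y = 0, but 0 + 0 < 77 is infeasible, so the constraint is active.
Constraint active: x + y = 2*(mu/2) = 77 => mu = 77
x = y = 77/2, f = 5929/2
Verify: stationarity 2*(77/2) = 77 = mu; primal 77/2 + 77/2 = 77 >= 77; dual mu = 77 >= 0; complementary slackness 77*(77 - 77) = 0. All KKT conditions hold.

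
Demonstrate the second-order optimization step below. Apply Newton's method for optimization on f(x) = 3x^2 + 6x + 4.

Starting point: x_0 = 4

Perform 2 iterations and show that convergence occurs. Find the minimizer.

f(x) = 3x^2 + 6x + 4, f'(x) = 6x + (6), f''(x) = 6
Step 1: f'(4) = 30, x_1 = 4 - 30/6 = -1
Step 2: f'(-1) = 0, x_2 = -1 (converged)
Newton's method converges in 1 step for quadratics.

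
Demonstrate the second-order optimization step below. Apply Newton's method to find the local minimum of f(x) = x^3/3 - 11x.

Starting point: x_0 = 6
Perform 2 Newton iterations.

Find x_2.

f(x) = x^3/3 - 11x
f'(x) = x^2 - 11, f''(x) = 2x
Newton update: x_{n+1} = x_n - (x_n^2 - 11)/(2*x_n)
Step 1: x_0 = 6, f'=25, f''=12, x_1 = 47/12
Step 2: x_1 = 47/12, f'=625/144, f''=47/6, x_2 = 3793/1128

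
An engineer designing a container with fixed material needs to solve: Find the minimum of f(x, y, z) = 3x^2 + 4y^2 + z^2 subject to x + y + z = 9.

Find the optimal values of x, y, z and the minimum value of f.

Using Lagrange multipliers on f = 3x^2 + 4y^2 + z^2 with constraint x + y + z = 9:
Conditions: 2*3*x = lambda, 2*4*y = lambda, 2*1*z = lambda
So x = lambda/6, y = lambda/8, z = lambda/2
Substituting into constraint: lambda * (19/24) = 9
lambda = 216/19
x = 36/19, y = 27/19, z = 108/19
Minimum value = 972/19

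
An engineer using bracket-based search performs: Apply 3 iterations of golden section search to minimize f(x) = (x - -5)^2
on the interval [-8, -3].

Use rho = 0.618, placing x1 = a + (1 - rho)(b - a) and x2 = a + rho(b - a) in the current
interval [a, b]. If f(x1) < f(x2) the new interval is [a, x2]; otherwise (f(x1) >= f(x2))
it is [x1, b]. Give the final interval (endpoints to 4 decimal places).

Golden section search for min of f(x) = (x - -5)^2 on [-8, -3].
Each step: x1 = a + (1 - rho)(b - a), x2 = a + rho(b - a); if f(x1) < f(x2) keep [a, x2], otherwise keep [x1, b].
Step 1: [-8.0000, -3.0000], x1=-6.0900 (f=1.1881), x2=-4.9100 (f=0.0081); f(x1) > f(x2) => keep [-6.0900, -3.0000]
Step 2: [-6.0900, -3.0000], x1=-4.9096 (f=0.0082), x2=-4.1804 (f=0.6718); f(x1) < f(x2) => keep [-6.0900, -4.1804]
Step 3: [-6.0900, -4.1804], x1=-5.3605 (f=0.1300), x2=-4.9099 (f=0.0081); f(x1) > f(x2) => keep [-5.3605, -4.1804]
Final interval: [-5.3605, -4.1804]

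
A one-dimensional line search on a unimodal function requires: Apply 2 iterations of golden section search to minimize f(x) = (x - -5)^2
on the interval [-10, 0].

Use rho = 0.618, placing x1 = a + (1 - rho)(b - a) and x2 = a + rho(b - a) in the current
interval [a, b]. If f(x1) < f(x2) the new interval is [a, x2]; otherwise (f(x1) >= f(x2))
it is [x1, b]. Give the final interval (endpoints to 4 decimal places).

Golden section search for min of f(x) = (x - -5)^2 on [-10, 0].
Each step: x1 = a + (1 - rho)(b - a), x2 = a + rho(b - a); if f(x1) < f(x2) keep [a, x2], otherwise keep [x1, b].
Step 1: [-10.0000, 0.0000], x1=-6.1800 (f=1.3924), x2=-3.8200 (f=1.3924); f(x1) = f(x2) (tie, not '<') => keep [-6.1800, 0.0000]
Step 2: [-6.1800, 0.0000], x1=-3.8192 (f=1.3942), x2=-2.3608 (f=6.9656); f(x1) < f(x2) => keep [-6.1800, -2.3608]
Final interval: [-6.1800, -2.3608]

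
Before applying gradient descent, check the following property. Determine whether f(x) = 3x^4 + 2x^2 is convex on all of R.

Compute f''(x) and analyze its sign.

f(x) = 3x^4 + 2x^2
f'(x) = 12x^3 + 4x
f''(x) = 36x^2 + 4
f''(x) = 36x^2 + 4 >= 4 > 0 for all x
Therefore, f is convex on R.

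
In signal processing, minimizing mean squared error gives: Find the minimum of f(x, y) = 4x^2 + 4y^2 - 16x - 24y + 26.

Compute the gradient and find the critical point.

f(x,y) = 4x^2 + 4y^2 - 16x - 24y + 26
df/dx = 8x + (-16) = 0  =>  x = 2
df/dy = 8y + (-24) = 0  =>  y = 3
f(2, 3) = 4*(2)^2 + 4*(3)^2 + -16*(2) + -24*(3) + 26 = -26
Hessian is diagonal with entries 8, 8 > 0, so this is a minimum.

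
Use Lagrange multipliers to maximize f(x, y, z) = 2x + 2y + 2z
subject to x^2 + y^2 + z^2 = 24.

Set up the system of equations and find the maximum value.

Lagrange conditions: 2 = 2*lambda*x, 2 = 2*lambda*y, 2 = 2*lambda*z
So x:2 = y:2 = z:2, i.e. x = 2t, y = 2t, z = 2t
Constraint: t^2*(2^2 + 2^2 + 2^2) = 24
  t^2 * 12 = 24  =>  t = sqrt(2)
Maximum = 2*2t + 2*2t + 2*2t = 12*sqrt(2) = sqrt(288)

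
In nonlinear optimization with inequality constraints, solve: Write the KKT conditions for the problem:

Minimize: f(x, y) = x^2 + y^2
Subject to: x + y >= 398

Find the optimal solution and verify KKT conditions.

KKT conditions for min x^2 + y^2 s.t. x + y >= 398:
Stationarity: 2x = mu, 2y = mu
So x = y = mu/2.
Complementary slackness: mu*(x + y - 398) = 0
Primal feasibility: x + y >= 398; dual feasibility: mu >= 0
If mu = 0 then x = y = 0, but 0 + 0 < 398 is infeasible, so the constraint is active.
Constraint active: x + y = 2*(mu/2) = 398 => mu = 398
x = y = 199, f = 79202
Verify: stationarity 2*199 = 398 = mu; primal 199 + 199 = 398 >= 398; dual mu = 398 >= 0; complementary slackness 398*(398 - 398) = 0. All KKT conditions hold.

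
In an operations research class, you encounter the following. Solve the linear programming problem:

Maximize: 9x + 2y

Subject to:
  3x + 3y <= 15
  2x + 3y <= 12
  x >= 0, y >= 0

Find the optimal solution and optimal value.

Feasible vertices: (0, 0), (0, 4), (3, 2), (5, 0)
Objective 9x + 2y at each:
  (0, 0): 0
  (0, 4): 8
  (3, 2): 31
  (5, 0): 45
Maximum is 45 at (5, 0).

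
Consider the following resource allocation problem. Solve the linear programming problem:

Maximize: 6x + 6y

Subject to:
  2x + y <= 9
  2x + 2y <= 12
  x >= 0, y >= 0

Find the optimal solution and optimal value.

Feasible vertices: (0, 0), (0, 6), (3, 3), (9/2, 0)
Objective 6x + 6y at each:
  (0, 0): 0
  (0, 6): 36
  (3, 3): 36
  (9/2, 0): 27
Maximum is 36 at (0, 6).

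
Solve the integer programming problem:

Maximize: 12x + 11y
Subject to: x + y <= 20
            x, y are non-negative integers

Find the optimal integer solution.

Objective: 12x + 11y, constraint: x + y <= 20
Coefficient of x is 12 >= coefficient of y is 11, so allocate the entire budget to x.
Optimal: x = 20, y = 0, value = 240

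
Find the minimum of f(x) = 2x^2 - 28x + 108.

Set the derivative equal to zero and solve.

f(x) = 2x^2 - 28x + 108
f'(x) = 4x + (-28) = 0
x = 28/4 = 7
f(7) = 10
Since f''(x) = 4 > 0, this is a minimum.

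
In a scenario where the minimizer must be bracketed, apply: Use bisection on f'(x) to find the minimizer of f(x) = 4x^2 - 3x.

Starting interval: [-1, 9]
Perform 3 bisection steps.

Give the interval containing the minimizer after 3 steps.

Finding critical point of f(x) = 4x^2 - 3x using bisection on f'(x) = 8x + -3.
f'(x) = 0 when x = 3/8.
Starting interval: [-1, 9]
Step 1: mid = 4, f'(mid) = 29, new interval = [-1, 4]
Step 2: mid = 3/2, f'(mid) = 9, new interval = [-1, 3/2]
Step 3: mid = 1/4, f'(mid) = -1, new interval = [1/4, 3/2]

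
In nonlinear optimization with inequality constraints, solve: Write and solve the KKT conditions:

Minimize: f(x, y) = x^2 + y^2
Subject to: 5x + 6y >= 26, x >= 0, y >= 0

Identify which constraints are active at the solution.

KKT conditions for min x^2 + y^2 s.t. 5x + 6y >= 26, x >= 0, y >= 0:
Stationarity: 2x = mu*5 + mu_x, 2y = mu*6 + mu_y, with mu, mu_x, mu_y >= 0
Complementary slackness: mu*(5x + 6y - 26) = 0, mu_x*x = 0, mu_y*y = 0
(0, 0) is infeasible (5*0 + 6*0 < 26), so if mu = 0 stationarity would force x = mu_x/2 >= 0, y = mu_y/2 >= 0 with mu_x*x = mu_y*y = 0, i.e. x = y = 0: contradiction. Hence mu > 0 and 5x + 6y = 26 is active.
Try x > 0, y > 0 (so mu_x = mu_y = 0): x = 5*mu/2, y = 6*mu/2
Substitute: 5*(5*mu/2) + 6*(6*mu/2) = 26
  mu*61/2 = 26 => mu = 52/61
x* = 130/61 > 0, y* = 156/61 > 0, consistent with mu_x = mu_y = 0.
f is convex and the constraints are linear, so this KKT point is the global minimum.
f* = 676/61
Active constraints: 5x + 6y >= 26 (holds with equality, mu = 52/61 > 0); x >= 0 and y >= 0 are inactive (mu_x = mu_y = 0).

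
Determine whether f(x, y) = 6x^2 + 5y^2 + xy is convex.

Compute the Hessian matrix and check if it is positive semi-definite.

f(x,y) = 6x^2 + 5y^2 + xy
Hessian H = [[12, 1], [1, 10]]
trace(H) = 22, det(H) = 119
Eigenvalues: (22 +/- sqrt(8)) / 2 = 12.41, 9.586
Since both eigenvalues > 0, f is convex.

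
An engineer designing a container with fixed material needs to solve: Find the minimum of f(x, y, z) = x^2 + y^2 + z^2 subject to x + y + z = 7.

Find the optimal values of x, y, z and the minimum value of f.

Using Lagrange multipliers on f = x^2 + y^2 + z^2 with constraint x + y + z = 7:
Conditions: 2*1*x = lambda, 2*1*y = lambda, 2*1*z = lambda
So x = lambda/2, y = lambda/2, z = lambda/2
Substituting into constraint: lambda * (3/2) = 7
lambda = 14/3
x = 7/3, y = 7/3, z = 7/3
Minimum value = 49/3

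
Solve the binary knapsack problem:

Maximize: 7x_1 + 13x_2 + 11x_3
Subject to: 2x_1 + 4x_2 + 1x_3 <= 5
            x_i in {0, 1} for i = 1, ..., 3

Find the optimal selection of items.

Items: item 1 (v=7, w=2), item 2 (v=13, w=4), item 3 (v=11, w=1)
Capacity: 5
Checking all 8 subsets (w = total weight, v = total value):
  {}: w = 0, v = 0
  {1}: w = 2, v = 7
  {2}: w = 4, v = 13
  {3}: w = 1, v = 11
  {1, 2}: w = 6 > 5, infeasible
  {1, 3}: w = 3, v = 18
  {2, 3}: w = 5, v = 24
  {1, 2, 3}: w = 7 > 5, infeasible
Best feasible subset: items [2, 3]
Total weight: 5 <= 5, total value: 24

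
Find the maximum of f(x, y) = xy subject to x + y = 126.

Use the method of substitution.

Substitute y = 126 - x into f(x,y) = xy:
g(x) = x(126 - x) = 126x - x^2
g'(x) = 126 - 2x = 0  =>  x = 63
y = 126 - 63 = 63
Maximum value = 63 * 63 = 3969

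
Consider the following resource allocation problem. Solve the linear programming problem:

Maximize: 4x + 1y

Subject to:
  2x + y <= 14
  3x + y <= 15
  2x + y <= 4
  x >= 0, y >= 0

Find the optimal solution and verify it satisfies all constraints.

Feasible vertices: (0, 0), (0, 4), (2, 0)
Objective 4x + 1y at each vertex:
  (0, 0): 0
  (0, 4): 4
  (2, 0): 8
Maximum is 8 at (2, 0).
Verify constraints at (x, y) = (2, 0):
  2*2 + 1*0 = 4 <= 14
  3*2 + 1*0 = 6 <= 15
  2*2 + 1*0 = 4 <= 4 (active)
  x = 2 >= 0, y = 0 >= 0. All constraints satisfied.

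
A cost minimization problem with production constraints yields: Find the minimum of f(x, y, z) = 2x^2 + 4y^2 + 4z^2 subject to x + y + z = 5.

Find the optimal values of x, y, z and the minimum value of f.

Using Lagrange multipliers on f = 2x^2 + 4y^2 + 4z^2 with constraint x + y + z = 5:
Conditions: 2*2*x = lambda, 2*4*y = lambda, 2*4*z = lambda
So x = lambda/4, y = lambda/8, z = lambda/8
Substituting into constraint: lambda * (1/2) = 5
lambda = 10
x = 5/2, y = 5/4, z = 5/4
Minimum value = 25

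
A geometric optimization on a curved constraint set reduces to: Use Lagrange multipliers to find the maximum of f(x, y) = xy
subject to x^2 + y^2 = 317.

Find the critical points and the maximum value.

Lagrange conditions: y = 2*lambda*x and x = 2*lambda*y
If x = 0 then y = 0, violating the constraint, so x, y != 0.
Dividing: y/x = x/y => x^2 = y^2 => y = x or y = -x
Constraint: 2x^2 = 317 => x^2 = 317/2 => x = +/-sqrt(317/2)
Critical points: (sqrt(317/2), sqrt(317/2)), (-sqrt(317/2), -sqrt(317/2)), (sqrt(317/2), -sqrt(317/2)), (-sqrt(317/2), sqrt(317/2))
  y = x:  xy = x^2 = 317/2  at (sqrt(317/2), sqrt(317/2)) and (-sqrt(317/2), -sqrt(317/2))
  y = -x: xy = -x^2 = -317/2 at (sqrt(317/2), -sqrt(317/2)) and (-sqrt(317/2), sqrt(317/2))
Maximum xy = 317/2 at (sqrt(317/2), sqrt(317/2)) and (-sqrt(317/2), -sqrt(317/2))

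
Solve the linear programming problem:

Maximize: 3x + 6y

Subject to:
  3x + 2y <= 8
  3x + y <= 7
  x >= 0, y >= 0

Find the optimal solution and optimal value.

Feasible vertices: (0, 0), (0, 4), (2, 1), (7/3, 0)
Objective 3x + 6y at each:
  (0, 0): 0
  (0, 4): 24
  (2, 1): 12
  (7/3, 0): 7
Maximum is 24 at (0, 4).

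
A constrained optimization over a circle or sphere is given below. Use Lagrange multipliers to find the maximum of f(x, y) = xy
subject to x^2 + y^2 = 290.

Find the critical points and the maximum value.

Lagrange conditions: y = 2*lambda*x and x = 2*lambda*y
If x = 0 then y = 0, violating the constraint, so x, y != 0.
Dividing: y/x = x/y => x^2 = y^2 => y = x or y = -x
Constraint: 2x^2 = 290 => x^2 = 145 => x = +/-sqrt(145)
Critical points: (sqrt(145), sqrt(145)), (-sqrt(145), -sqrt(145)), (sqrt(145), -sqrt(145)), (-sqrt(145), sqrt(145))
  y = x:  xy = x^2 = 145  at (sqrt(145), sqrt(145)) and (-sqrt(145), -sqrt(145))
  y = -x: xy = -x^2 = -145 at (sqrt(145), -sqrt(145)) and (-sqrt(145), sqrt(145))
Maximum xy = 145 at (sqrt(145), sqrt(145)) and (-sqrt(145), -sqrt(145))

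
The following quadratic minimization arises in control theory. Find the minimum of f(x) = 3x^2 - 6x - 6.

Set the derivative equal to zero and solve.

f(x) = 3x^2 - 6x - 6
f'(x) = 6x + (-6) = 0
x = 6/6 = 1
f(1) = -9
Since f''(x) = 6 > 0, this is a minimum.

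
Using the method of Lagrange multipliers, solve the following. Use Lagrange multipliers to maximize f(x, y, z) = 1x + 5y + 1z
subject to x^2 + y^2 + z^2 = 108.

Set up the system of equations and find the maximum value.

Lagrange conditions: 1 = 2*lambda*x, 5 = 2*lambda*y, 1 = 2*lambda*z
So x:1 = y:5 = z:1, i.e. x = 1t, y = 5t, z = 1t
Constraint: t^2*(1^2 + 5^2 + 1^2) = 108
  t^2 * 27 = 108  =>  t = sqrt(4)
Maximum = 1*1t + 5*5t + 1*1t = 27*sqrt(4) = 54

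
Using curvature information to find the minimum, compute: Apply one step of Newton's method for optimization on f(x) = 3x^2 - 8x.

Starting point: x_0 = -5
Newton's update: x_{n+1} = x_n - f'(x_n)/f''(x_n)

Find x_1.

f(x) = 3x^2 - 8x
f'(x) = 6x + (-8), f''(x) = 6
Newton step: x_1 = x_0 - f'(x_0)/f''(x_0)
f'(-5) = -38
x_1 = -5 - -38/6 = 4/3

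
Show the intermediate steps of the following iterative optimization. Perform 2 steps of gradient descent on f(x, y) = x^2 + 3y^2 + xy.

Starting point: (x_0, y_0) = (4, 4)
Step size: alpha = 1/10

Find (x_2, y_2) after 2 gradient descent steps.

f(x,y) = x^2 + 3y^2 + xy
grad_x = 2x + 1y, grad_y = 6y + 1x
Step 1: grad = (12, 28), (14/5, 6/5)
Step 2: grad = (34/5, 10), (53/25, 1/5)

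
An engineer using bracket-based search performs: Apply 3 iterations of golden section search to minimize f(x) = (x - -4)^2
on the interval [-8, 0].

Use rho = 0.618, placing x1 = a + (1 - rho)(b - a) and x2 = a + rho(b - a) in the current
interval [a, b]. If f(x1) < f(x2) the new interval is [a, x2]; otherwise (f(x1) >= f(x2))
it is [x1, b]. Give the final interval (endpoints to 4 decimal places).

Golden section search for min of f(x) = (x - -4)^2 on [-8, 0].
Each step: x1 = a + (1 - rho)(b - a), x2 = a + rho(b - a); if f(x1) < f(x2) keep [a, x2], otherwise keep [x1, b].
Step 1: [-8.0000, 0.0000], x1=-4.9440 (f=0.8911), x2=-3.0560 (f=0.8911); f(x1) = f(x2) (tie, not '<') => keep [-4.9440, 0.0000]
Step 2: [-4.9440, 0.0000], x1=-3.0554 (f=0.8923), x2=-1.8886 (f=4.4580); f(x1) < f(x2) => keep [-4.9440, -1.8886]
Step 3: [-4.9440, -1.8886], x1=-3.7768 (f=0.0498), x2=-3.0558 (f=0.8916); f(x1) < f(x2) => keep [-4.9440, -3.0558]
Final interval: [-4.9440, -3.0558]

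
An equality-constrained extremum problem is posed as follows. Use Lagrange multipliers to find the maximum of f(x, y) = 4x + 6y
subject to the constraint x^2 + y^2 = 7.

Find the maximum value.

Set up Lagrange conditions: grad f = lambda * grad g
  4 = 2*lambda*x
  6 = 2*lambda*y
From these: x/y = 4/6, so x = 4t, y = 6t for some t.
Substitute into constraint: (4t)^2 + (6t)^2 = 7
  t^2 * 52 = 7
  t = sqrt(7/52)
Maximum = 4*x + 6*y = (4^2 + 6^2)*t = 52 * sqrt(7/52) = sqrt(364)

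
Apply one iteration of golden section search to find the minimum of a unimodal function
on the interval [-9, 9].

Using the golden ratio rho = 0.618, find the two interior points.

Golden section search on [-9, 9].
Golden ratio rho = 0.618 (approx).
Interior points:
  x_1 = -9 + (1-0.618)*18 = -2.1240
  x_2 = -9 + 0.618*18 = 2.1240
Compare f(x_1) and f(x_2) to determine which subinterval to keep.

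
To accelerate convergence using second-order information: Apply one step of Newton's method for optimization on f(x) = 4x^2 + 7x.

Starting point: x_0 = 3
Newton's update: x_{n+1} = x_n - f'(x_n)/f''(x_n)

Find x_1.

f(x) = 4x^2 + 7x
f'(x) = 8x + (7), f''(x) = 8
Newton step: x_1 = x_0 - f'(x_0)/f''(x_0)
f'(3) = 31
x_1 = 3 - 31/8 = -7/8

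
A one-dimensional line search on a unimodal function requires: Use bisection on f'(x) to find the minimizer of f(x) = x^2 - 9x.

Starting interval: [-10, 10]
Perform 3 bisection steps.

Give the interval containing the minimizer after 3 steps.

Finding critical point of f(x) = x^2 - 9x using bisection on f'(x) = 2x + -9.
f'(x) = 0 when x = 9/2.
Starting interval: [-10, 10]
Step 1: mid = 0, f'(mid) = -9, new interval = [0, 10]
Step 2: mid = 5, f'(mid) = 1, new interval = [0, 5]
Step 3: mid = 5/2, f'(mid) = -4, new interval = [5/2, 5]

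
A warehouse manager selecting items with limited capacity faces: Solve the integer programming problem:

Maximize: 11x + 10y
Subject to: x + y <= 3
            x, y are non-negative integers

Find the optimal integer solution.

Objective: 11x + 10y, constraint: x + y <= 3
Coefficient of x is 11 >= coefficient of y is 10, so allocate the entire budget to x.
Optimal: x = 3, y = 0, value = 33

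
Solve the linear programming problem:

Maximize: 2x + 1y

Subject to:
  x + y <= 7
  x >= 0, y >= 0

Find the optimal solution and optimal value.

The feasible region has vertices at [(0, 0), (7, 0), (0, 7)].
Checking objective 2x + 1y at each vertex:
  (0, 0): 2*0 + 1*0 = 0
  (7, 0): 2*7 + 1*0 = 14
  (0, 7): 2*0 + 1*7 = 7
Maximum is 14 at (7, 0).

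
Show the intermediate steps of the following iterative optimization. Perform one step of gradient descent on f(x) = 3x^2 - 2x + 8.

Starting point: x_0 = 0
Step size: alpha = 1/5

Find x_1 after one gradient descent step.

f(x) = 3x^2 - 2x + 8
f'(x) = 6x - 2
f'(0) = 6*0 + (-2) = -2
x_1 = x_0 - alpha * f'(x_0) = 0 - 1/5 * -2 = 2/5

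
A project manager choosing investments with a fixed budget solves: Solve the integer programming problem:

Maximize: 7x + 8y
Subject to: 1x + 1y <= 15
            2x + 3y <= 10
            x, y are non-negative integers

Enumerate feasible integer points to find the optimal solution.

Constraint 1: 1x + 1y <= 15
Constraint 2: 2x + 3y <= 10
Feasible x range (need y >= 0): 0 <= x <= min(15/1, 10/2) => x in {0, ..., 5}.
Enumerate feasible integer points row by row (the coefficient of y is 8 > 0, so for each x the largest feasible y gives the best value):
  x = 0: y <= min((15 - 1*0)/1, (10 - 2*0)/3) => y in {0, ..., 3}; best 7*0 + 8*3 = 24
  x = 1: y <= min((15 - 1*1)/1, (10 - 2*1)/3) => y in {0, ..., 2}; best 7*1 + 8*2 = 23
  x = 2: y <= min((15 - 1*2)/1, (10 - 2*2)/3) => y in {0, ..., 2}; best 7*2 + 8*2 = 30
  x = 3: y <= min((15 - 1*3)/1, (10 - 2*3)/3) => y in {0, ..., 1}; best 7*3 + 8*1 = 29
  x = 4: y <= min((15 - 1*4)/1, (10 - 2*4)/3) => y in {0}; best 7*4 + 8*0 = 28
  x = 5: y <= min((15 - 1*5)/1, (10 - 2*5)/3) => y in {0}; best 7*5 + 8*0 = 35
The maximum 7x + 8y = 35 is achieved at x = 5, y = 0.
Check: 1*5 + 1*0 = 5 <= 15 and 2*5 + 3*0 = 10 <= 10.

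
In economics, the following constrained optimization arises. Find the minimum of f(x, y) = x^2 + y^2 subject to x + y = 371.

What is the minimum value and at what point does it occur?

Substitute y = 371 - x into f(x,y) = x^2 + y^2:
g(x) = x^2 + (371 - x)^2 = 2x^2 - 742x + 137641
g'(x) = 4x - 742 = 0  =>  x = 371/2
y = 371 - 371/2 = 371/2
Minimum value = (371/2)^2 + (371/2)^2 = 137641/2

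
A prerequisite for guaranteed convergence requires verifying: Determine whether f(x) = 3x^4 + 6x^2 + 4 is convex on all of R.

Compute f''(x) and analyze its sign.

f(x) = 3x^4 + 6x^2 + 4
f'(x) = 12x^3 + 12x
f''(x) = 36x^2 + 12
f''(x) = 36x^2 + 12 >= 12 > 0 for all x
Therefore, f is convex on R.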